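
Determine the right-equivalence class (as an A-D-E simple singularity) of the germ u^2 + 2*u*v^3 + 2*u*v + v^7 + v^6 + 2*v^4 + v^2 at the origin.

A6

The Hessian of f at 0 is [[2, 2], [2, 2]] with rank 1, so corank 1. A Groebner basis of the Jacobian ideal J(f) in C{u,v} is {u + v^3 + v, u^2 + 2*u*v + v^2}; counting standard monomials gives mu = 6. Corank 1: A-series; mu = 6 gives A_6.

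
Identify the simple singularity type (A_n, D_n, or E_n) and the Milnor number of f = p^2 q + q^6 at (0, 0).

The Hessian of f at 0 has rank 0. Corank 2; j^3 = p^2*q has shape L^2 M (L != M), so D-series; mu = 7 gives D_7.

Type D7, Milnor number mu = 7.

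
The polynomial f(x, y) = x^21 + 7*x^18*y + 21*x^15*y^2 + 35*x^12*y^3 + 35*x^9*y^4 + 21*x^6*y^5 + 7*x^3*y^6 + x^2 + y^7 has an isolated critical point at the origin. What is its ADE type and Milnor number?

The Hessian of f at 0 has rank 1. Corank 1: A-series; mu = 6 gives A_6.

Type A_6, Milnor number mu = 6.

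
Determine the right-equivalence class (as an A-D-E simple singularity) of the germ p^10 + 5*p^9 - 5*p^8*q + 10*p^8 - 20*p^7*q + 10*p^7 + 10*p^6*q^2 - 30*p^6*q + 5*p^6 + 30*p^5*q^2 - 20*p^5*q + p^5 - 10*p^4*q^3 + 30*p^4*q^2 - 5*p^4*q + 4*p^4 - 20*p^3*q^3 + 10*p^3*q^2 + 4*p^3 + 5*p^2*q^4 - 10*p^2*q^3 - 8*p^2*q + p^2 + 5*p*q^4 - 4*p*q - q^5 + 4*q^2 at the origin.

A_4

The Hessian of f at 0 has rank 1. Corank 1: A-series; mu = 4 gives A_4.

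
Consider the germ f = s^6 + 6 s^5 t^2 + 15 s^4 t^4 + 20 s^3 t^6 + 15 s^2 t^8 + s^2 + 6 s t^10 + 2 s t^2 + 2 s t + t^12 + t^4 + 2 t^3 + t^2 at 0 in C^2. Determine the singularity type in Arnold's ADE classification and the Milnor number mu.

Type A5, Milnor number mu = 5.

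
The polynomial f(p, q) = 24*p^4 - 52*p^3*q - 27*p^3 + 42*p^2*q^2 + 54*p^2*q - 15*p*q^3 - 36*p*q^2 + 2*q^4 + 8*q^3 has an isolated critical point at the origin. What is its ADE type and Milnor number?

Type E_7, Milnor number mu = 7.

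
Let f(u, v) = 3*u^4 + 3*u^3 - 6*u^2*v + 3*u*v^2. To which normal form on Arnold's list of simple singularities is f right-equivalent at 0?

D5

The Hessian of f at 0 has rank 0. Corank 2; j^3 = 3*u*(u - v)^2 has shape L^2 M (L != M), so D-series; mu = 5 gives D_5.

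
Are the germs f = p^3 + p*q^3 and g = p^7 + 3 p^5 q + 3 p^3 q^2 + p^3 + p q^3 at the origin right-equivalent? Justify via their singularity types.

The Hessian of f at 0 has rank 0. Corank 2; j^3 = p^3 is a perfect cube, so E-series; the 4-jet and mu = 7 give E_7. The Hessian of g at 0 has rank 0. Corank 2; j^3 = p^3 is a perfect cube, so E-series; the 4-jet and mu = 7 give E_7. Both have type E_7, hence right-equivalent.

Yes.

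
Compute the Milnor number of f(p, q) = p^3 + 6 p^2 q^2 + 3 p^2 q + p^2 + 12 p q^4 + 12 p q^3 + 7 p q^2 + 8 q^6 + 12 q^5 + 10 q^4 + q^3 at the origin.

The Hessian of f at 0 is [[2, 0], [0, 0]] with rank 1, so corank 1. A Groebner basis of the Jacobian ideal J(f) in C{p,q} is {q^2, p}; counting standard monomials gives mu = 2. Corank 1: A-series; mu = 2 gives A_2.

2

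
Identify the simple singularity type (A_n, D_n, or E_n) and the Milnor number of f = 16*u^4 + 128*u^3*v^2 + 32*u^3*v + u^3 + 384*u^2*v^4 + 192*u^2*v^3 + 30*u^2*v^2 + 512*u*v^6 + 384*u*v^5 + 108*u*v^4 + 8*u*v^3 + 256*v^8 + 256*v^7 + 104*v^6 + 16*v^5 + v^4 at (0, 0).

Type E_6, Milnor number mu = 6.

The Hessian of f at 0 has rank 0. Corank 2; j^3 = u^3 is a perfect cube, so E-series; the 4-jet and mu = 6 give E_6.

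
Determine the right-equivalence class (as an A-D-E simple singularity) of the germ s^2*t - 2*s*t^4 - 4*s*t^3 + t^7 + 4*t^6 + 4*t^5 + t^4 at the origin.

D_5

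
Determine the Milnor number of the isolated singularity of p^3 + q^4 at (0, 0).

6

The Hessian of f at 0 has rank 0. Corank 2; j^3 = p^3 is a perfect cube, so E-series; the 4-jet and mu = 6 give E_6.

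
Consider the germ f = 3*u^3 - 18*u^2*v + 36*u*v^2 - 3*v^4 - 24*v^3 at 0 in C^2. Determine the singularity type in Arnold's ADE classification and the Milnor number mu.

The Hessian of f at 0 has rank 0. Corank 2; j^3 = 3*(u - 2*v)^3 is a perfect cube, so E-series; the 4-jet and mu = 6 give E_6.

Type E_6, Milnor number mu = 6.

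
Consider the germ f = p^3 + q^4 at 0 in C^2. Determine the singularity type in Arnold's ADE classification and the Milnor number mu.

The Hessian of f at 0 is [[0, 0], [0, 0]] with rank 0, so corank 2. A Groebner basis of the Jacobian ideal J(f) in C{p,q} is {q^3, p^2}; counting standard monomials gives mu = 6. Corank 2; j^3 = p^3 is a perfect cube, so E-series; the 4-jet and mu = 6 give E_6.

Type E_{6}, Milnor number mu = 6.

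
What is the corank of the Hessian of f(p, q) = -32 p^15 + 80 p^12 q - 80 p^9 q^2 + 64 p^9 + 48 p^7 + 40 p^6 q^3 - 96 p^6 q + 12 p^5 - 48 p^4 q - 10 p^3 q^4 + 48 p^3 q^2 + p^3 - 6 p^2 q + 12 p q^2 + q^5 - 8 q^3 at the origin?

Hessian at 0 has rank 0.

2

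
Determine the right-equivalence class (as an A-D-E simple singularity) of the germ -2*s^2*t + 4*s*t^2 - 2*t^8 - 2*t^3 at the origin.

The Hessian of f at 0 is [[0, 0], [0, 0]] with rank 0, so corank 2. A Groebner basis of the Jacobian ideal J(f) in C{s,t} is {s^2/8 + t^7 - t^2/8, s^3 - t^3, s*t - t^2}; counting standard monomials gives mu = 9. Corank 2; j^3 = -2*t*(s - t)^2 has shape L^2 M (L != M), so D-series; mu = 9 gives D_9.

D_{9}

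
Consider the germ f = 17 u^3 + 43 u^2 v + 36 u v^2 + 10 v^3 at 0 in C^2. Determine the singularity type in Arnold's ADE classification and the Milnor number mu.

Type D_4, Milnor number mu = 4.

The Hessian of f at 0 has rank 0. Corank 2; j^3 = (u + v)*(17*u^2 + 26*u*v + 10*v^2) splits into three distinct lines over C (the quadratic factor has nonzero discriminant), so D_4.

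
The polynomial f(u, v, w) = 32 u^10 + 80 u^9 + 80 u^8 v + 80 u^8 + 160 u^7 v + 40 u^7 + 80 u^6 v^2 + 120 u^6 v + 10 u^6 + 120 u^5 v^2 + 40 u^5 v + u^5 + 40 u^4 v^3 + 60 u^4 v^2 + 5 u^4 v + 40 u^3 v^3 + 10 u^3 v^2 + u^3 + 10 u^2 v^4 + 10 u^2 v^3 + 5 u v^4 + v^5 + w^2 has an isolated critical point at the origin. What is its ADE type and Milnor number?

Type E_8, Milnor number mu = 8.

The Hessian of f at 0 has rank 1. Corank 2; j^3 = u^3 is a perfect cube, so E-series; the 5-jet and mu = 8 give E_8.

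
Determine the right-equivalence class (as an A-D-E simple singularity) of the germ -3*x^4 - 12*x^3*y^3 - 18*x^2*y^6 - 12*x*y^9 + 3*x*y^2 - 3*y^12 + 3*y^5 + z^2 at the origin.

D_{5}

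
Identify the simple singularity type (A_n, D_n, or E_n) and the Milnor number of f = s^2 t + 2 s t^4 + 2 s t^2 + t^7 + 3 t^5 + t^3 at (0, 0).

Type D_{6}, Milnor number mu = 6.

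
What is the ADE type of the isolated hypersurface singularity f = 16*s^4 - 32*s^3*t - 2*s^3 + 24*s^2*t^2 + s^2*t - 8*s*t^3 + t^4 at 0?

The Hessian of f at 0 has rank 0. Corank 2; j^3 = -s^2*(2*s - t) has shape L^2 M (L != M), so D-series; mu = 5 gives D_5.

D5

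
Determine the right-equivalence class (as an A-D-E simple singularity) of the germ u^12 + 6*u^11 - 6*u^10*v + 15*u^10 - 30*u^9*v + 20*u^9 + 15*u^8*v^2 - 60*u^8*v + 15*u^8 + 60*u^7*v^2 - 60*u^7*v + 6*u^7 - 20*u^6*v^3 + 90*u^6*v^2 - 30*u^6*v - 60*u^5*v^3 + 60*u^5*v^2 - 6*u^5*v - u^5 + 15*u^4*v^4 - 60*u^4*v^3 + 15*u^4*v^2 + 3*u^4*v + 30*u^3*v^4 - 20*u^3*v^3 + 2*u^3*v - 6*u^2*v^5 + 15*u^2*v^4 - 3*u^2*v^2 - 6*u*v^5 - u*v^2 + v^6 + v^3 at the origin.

The Hessian of f at 0 is [[0, 0], [0, 0]] with rank 0, so corank 2. A Groebner basis of the Jacobian ideal J(f) in C{u,v} is {u^3 + 6*u*v^2 - u*v, u^2*v + 6*u*v^2 - v^2, v^3}; counting standard monomials gives mu = 7. Corank 2; j^3 = -v^2*(u - v) has shape L^2 M (L != M), so D-series; mu = 7 gives D_7.

D_7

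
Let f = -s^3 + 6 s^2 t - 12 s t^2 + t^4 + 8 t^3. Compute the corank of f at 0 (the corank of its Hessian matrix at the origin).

Hessian at 0 has rank 0.

2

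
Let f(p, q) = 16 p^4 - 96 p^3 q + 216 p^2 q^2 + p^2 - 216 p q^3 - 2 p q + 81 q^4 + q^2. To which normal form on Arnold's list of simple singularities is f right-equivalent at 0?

A3

The Hessian of f at 0 is [[2, -2], [-2, 2]] with rank 1, so corank 1. A Groebner basis of the Jacobian ideal J(f) in C{p,q} is {q^3, p - q}; counting standard monomials gives mu = 3. Corank 1: A-series; mu = 3 gives A_3.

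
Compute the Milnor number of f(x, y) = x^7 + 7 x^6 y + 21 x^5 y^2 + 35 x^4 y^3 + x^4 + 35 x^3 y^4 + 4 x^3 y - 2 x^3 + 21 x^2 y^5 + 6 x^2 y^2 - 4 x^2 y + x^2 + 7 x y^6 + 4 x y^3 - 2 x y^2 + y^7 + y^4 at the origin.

6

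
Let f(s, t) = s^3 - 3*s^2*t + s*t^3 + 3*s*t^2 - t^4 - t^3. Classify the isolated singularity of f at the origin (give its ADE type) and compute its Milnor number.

Type E7, Milnor number mu = 7.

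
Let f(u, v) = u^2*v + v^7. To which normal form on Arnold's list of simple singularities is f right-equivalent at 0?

The Hessian of f at 0 is [[0, 0], [0, 0]] with rank 0, so corank 2. A Groebner basis of the Jacobian ideal J(f) in C{u,v} is {u^2/7 + v^6, u^3, u*v}; counting standard monomials gives mu = 8. Corank 2; j^3 = u^2*v has shape L^2 M (L != M), so D-series; mu = 8 gives D_8.

D_8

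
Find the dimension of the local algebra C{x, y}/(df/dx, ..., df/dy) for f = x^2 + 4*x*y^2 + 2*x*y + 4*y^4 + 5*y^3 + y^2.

2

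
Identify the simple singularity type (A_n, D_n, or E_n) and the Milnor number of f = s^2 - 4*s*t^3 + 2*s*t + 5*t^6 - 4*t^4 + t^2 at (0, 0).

Type A_{5}, Milnor number mu = 5.

The Hessian of f at 0 has rank 1. Corank 1: A-series; mu = 5 gives A_5.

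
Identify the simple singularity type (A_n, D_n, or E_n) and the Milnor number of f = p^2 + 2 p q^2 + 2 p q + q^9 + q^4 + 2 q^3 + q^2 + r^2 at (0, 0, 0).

Type A_8, Milnor number mu = 8.

The Hessian of f at 0 has rank 2. Corank 1: A-series; mu = 8 gives A_8.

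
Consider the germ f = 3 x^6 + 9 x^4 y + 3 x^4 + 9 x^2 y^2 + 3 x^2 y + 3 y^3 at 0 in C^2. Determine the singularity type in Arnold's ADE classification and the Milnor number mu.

The Hessian of f at 0 is [[0, 0], [0, 0]] with rank 0, so corank 2. A Groebner basis of the Jacobian ideal J(f) in C{x,y} is {y^3, x^2 + 3*y^2, x*y}; counting standard monomials gives mu = 4. Corank 2; j^3 = 3*y*(x^2 + y^2) splits into three distinct lines over C (the quadratic factor has nonzero discriminant), so D_4.

Type D_{4}, Milnor number mu = 4.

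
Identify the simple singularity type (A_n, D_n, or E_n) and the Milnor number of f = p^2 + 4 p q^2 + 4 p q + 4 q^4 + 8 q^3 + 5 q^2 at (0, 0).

The Hessian of f at 0 has rank 2. Corank 0: nondegenerate Morse point, so A_1.

Type A_1, Milnor number mu = 1.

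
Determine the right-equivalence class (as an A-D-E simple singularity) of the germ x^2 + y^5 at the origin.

A_4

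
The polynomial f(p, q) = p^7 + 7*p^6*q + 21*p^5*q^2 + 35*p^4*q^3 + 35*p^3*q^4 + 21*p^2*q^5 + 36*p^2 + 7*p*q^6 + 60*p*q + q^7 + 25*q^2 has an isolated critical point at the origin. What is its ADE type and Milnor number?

Type A_6, Milnor number mu = 6.

The Hessian of f at 0 is [[72, 60], [60, 50]] with rank 1, so corank 1. A Groebner basis of the Jacobian ideal J(f) in C{p,q} is {q^6, p + 5*q/6}; counting standard monomials gives mu = 6. Corank 1: A-series; mu = 6 gives A_6.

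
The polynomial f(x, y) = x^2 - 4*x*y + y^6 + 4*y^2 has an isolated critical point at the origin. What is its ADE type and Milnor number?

Type A_5, Milnor number mu = 5.

The Hessian of f at 0 is [[2, -4], [-4, 8]] with rank 1, so corank 1. A Groebner basis of the Jacobian ideal J(f) in C{x,y} is {y^5, x - 2*y}; counting standard monomials gives mu = 5. Corank 1: A-series; mu = 5 gives A_5.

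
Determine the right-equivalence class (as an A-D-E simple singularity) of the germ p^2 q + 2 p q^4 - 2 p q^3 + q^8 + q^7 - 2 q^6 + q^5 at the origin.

The Hessian of f at 0 has rank 0. Corank 2; j^3 = p^2*q has shape L^2 M (L != M), so D-series; mu = 9 gives D_9.

D_{9}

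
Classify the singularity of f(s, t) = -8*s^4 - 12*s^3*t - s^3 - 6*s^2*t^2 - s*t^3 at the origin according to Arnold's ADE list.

E_7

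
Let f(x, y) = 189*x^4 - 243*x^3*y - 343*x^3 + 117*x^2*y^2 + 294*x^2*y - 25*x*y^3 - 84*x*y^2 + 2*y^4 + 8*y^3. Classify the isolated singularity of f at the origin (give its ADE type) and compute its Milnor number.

Type E7, Milnor number mu = 7.

The Hessian of f at 0 is [[0, 0], [0, 0]] with rank 0, so corank 2. A Groebner basis of the Jacobian ideal J(f) in C{x,y} is {5764801*x^2/3 - 3294172*x*y/3 + y^4 + 343*y^3/9 + 470596*y^2/3, x^3 - 1274*x^2/3 + 728*x*y/3 - 2*y^3/63 - 104*y^2/3, x^2*y - 8575*x^2/9 + 4900*x*y/9 - 19*y^3/189 - 700*y^2/9, -4802*x^2/3 + x*y^2 + 2744*x*y/3 - 20*y^3/63 - 392*y^2/3}; counting standard monomials gives mu = 7. Corank 2; j^3 = -(7*x - 2*y)^3 is a perfect cube, so E-series; the 4-jet and mu = 7 give E_7.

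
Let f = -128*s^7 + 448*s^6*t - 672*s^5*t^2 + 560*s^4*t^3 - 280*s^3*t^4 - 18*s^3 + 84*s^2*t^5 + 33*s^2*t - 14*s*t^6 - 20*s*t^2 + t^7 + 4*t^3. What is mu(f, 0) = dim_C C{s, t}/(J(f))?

The Hessian of f at 0 has rank 0. Corank 2; j^3 = -(2*s - t)*(3*s - 2*t)^2 has shape L^2 M (L != M), so D-series; mu = 8 gives D_8.

8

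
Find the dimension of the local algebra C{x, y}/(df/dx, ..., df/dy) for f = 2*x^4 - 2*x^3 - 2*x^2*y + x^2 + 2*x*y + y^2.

3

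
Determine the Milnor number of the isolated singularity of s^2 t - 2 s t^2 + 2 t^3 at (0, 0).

4

The Hessian of f at 0 has rank 0. Corank 2; j^3 = t*(s^2 - 2*s*t + 2*t^2) splits into three distinct lines over C (the quadratic factor has nonzero discriminant), so D_4.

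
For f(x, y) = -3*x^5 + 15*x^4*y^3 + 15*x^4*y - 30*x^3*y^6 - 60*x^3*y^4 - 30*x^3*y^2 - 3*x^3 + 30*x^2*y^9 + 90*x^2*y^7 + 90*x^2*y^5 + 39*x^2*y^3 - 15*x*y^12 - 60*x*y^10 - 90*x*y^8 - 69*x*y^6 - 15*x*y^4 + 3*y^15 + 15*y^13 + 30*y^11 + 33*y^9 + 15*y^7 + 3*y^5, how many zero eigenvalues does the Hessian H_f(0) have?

2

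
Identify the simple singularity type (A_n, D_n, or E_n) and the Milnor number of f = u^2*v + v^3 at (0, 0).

The Hessian of f at 0 has rank 0. Corank 2; j^3 = v*(u^2 + v^2) splits into three distinct lines over C (the quadratic factor has nonzero discriminant), so D_4.

Type D_4, Milnor number mu = 4.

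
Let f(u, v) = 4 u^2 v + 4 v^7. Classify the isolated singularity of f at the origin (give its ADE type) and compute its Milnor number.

The Hessian of f at 0 has rank 0. Corank 2; j^3 = 4*u^2*v has shape L^2 M (L != M), so D-series; mu = 8 gives D_8.

Type D_{8}, Milnor number mu = 8.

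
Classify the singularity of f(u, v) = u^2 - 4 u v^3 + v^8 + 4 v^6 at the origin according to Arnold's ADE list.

A_{7}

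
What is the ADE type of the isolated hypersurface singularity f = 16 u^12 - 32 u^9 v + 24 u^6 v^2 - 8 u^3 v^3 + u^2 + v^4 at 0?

A_{3}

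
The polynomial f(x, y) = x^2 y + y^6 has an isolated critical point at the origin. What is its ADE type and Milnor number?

The Hessian of f at 0 has rank 0. Corank 2; j^3 = x^2*y has shape L^2 M (L != M), so D-series; mu = 7 gives D_7.

Type D_{7}, Milnor number mu = 7.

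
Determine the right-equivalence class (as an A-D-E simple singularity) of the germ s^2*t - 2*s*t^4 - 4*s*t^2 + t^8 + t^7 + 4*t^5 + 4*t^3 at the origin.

D_9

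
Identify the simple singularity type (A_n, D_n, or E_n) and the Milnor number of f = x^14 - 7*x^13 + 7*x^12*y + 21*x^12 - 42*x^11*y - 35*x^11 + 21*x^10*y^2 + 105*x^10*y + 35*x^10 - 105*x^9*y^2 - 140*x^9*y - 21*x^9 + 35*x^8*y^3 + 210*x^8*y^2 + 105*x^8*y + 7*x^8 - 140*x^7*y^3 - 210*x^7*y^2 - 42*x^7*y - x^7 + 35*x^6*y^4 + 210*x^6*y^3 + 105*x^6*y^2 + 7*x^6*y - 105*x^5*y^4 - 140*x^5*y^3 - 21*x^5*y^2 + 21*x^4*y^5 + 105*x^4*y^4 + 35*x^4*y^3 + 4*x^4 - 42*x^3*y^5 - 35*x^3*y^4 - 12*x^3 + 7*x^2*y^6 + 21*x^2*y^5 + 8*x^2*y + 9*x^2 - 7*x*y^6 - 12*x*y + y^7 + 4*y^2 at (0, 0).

Type A_{6}, Milnor number mu = 6.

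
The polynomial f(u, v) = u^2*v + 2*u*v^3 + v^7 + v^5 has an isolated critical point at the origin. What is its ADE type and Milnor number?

The Hessian of f at 0 has rank 0. Corank 2; j^3 = u^2*v has shape L^2 M (L != M), so D-series; mu = 8 gives D_8.

Type D8, Milnor number mu = 8.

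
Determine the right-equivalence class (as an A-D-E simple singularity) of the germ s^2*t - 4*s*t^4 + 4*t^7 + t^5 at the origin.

The Hessian of f at 0 has rank 0. Corank 2; j^3 = s^2*t has shape L^2 M (L != M), so D-series; mu = 6 gives D_6.

D_6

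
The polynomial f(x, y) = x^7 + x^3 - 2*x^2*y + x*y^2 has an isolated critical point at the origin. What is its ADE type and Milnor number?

Type D_{8}, Milnor number mu = 8.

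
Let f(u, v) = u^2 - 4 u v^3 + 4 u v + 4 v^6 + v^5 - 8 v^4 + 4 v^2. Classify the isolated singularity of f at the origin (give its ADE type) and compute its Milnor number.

Type A_4, Milnor number mu = 4.

The Hessian of f at 0 has rank 1. Corank 1: A-series; mu = 4 gives A_4.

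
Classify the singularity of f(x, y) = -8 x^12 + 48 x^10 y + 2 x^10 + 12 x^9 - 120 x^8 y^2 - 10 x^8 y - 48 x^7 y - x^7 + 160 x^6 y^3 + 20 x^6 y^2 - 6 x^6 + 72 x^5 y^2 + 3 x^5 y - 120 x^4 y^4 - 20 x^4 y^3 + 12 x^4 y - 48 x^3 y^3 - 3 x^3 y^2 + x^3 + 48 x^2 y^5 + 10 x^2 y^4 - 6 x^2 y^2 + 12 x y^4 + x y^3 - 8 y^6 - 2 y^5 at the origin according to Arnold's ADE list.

The Hessian of f at 0 is [[0, 0], [0, 0]] with rank 0, so corank 2. A Groebner basis of the Jacobian ideal J(f) in C{x,y} is {-x^2/4 + y^4 - y^3/12, x^3, x^2*y + x^2/12 + y^3/36, -x^2/2 + x*y^2 - y^3/6}; counting standard monomials gives mu = 7. Corank 2; j^3 = x^3 is a perfect cube, so E-series; the 4-jet and mu = 7 give E_7.

E7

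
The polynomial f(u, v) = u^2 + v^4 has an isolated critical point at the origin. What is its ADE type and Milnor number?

Type A_3, Milnor number mu = 3.

The Hessian of f at 0 has rank 1. Corank 1: A-series; mu = 3 gives A_3.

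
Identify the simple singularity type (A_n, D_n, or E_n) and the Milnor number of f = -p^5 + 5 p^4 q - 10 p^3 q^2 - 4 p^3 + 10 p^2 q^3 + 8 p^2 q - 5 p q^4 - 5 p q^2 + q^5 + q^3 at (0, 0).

The Hessian of f at 0 has rank 0. Corank 2; j^3 = -(p - q)*(2*p - q)^2 has shape L^2 M (L != M), so D-series; mu = 6 gives D_6.

Type D_6, Milnor number mu = 6.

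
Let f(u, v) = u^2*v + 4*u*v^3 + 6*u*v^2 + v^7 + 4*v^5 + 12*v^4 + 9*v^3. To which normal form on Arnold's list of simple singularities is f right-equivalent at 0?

D_{8}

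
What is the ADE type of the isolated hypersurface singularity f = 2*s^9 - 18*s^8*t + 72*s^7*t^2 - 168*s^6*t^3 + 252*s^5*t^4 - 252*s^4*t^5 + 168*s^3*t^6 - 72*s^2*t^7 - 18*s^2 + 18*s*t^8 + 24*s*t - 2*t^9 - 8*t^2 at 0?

A_8

The Hessian of f at 0 has rank 1. Corank 1: A-series; mu = 8 gives A_8.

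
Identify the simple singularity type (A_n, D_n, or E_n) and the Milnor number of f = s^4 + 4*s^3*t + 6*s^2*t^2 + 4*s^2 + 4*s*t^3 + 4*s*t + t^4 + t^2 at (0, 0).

Type A_3, Milnor number mu = 3.

The Hessian of f at 0 is [[8, 4], [4, 2]] with rank 1, so corank 1. A Groebner basis of the Jacobian ideal J(f) in C{s,t} is {t^3, s + t/2}; counting standard monomials gives mu = 3. Corank 1: A-series; mu = 3 gives A_3.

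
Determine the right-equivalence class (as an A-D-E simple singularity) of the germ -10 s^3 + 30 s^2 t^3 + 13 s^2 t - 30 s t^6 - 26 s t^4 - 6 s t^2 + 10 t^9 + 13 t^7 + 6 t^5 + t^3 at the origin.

D_{4}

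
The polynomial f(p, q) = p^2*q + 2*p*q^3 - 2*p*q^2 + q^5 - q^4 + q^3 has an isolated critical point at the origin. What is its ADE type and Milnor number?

Type D_{5}, Milnor number mu = 5.

The Hessian of f at 0 has rank 0. Corank 2; j^3 = q*(p - q)^2 has shape L^2 M (L != M), so D-series; mu = 5 gives D_5.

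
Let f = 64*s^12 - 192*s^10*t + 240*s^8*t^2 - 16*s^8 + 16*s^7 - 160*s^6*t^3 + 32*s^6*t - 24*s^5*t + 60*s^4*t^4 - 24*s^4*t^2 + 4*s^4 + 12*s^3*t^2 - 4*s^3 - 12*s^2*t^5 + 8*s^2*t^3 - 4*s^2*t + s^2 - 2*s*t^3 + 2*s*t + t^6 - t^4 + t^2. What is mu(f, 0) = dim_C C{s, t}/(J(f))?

The Hessian of f at 0 has rank 1. Corank 1: A-series; mu = 3 gives A_3.

3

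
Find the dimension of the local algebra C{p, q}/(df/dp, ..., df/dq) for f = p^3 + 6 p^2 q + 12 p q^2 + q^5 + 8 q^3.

8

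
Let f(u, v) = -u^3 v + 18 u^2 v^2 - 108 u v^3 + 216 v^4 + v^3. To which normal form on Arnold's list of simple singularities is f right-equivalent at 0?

E7

The Hessian of f at 0 is [[0, 0], [0, 0]] with rank 0, so corank 2. A Groebner basis of the Jacobian ideal J(f) in C{u,v} is {u^3 - 108*u*v^2 - 3*v^2, u^2*v - 12*u*v^2, v^3}; counting standard monomials gives mu = 7. Corank 2; j^3 = v^3 is a perfect cube, so E-series; the 4-jet and mu = 7 give E_7.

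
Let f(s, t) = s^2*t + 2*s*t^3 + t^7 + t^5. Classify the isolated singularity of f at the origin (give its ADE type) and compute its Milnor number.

Type D_{8}, Milnor number mu = 8.

The Hessian of f at 0 is [[0, 0], [0, 0]] with rank 0, so corank 2. A Groebner basis of the Jacobian ideal J(f) in C{s,t} is {s^2*t^2 + s^2/7 + s*t^2/7, s^3 - s^2/7 - s*t^2/7, s*t + t^3}; counting standard monomials gives mu = 8. Corank 2; j^3 = s^2*t has shape L^2 M (L != M), so D-series; mu = 8 gives D_8.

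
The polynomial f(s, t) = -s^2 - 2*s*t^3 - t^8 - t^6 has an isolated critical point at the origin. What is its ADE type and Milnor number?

The Hessian of f at 0 has rank 1. Corank 1: A-series; mu = 7 gives A_7.

Type A_7, Milnor number mu = 7.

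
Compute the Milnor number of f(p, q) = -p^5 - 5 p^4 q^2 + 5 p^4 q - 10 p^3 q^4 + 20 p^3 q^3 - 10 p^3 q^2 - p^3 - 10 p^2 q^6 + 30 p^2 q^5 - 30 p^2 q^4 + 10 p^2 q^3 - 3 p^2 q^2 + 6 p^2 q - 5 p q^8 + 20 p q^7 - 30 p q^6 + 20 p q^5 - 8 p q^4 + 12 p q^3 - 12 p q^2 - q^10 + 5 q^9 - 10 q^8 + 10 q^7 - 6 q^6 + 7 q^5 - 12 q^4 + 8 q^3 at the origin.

The Hessian of f at 0 is [[0, 0], [0, 0]] with rank 0, so corank 2. A Groebner basis of the Jacobian ideal J(f) in C{p,q} is {7*p^2/4 + p*q^3 + 7*p*q^2/2 - 7*p*q - 7*q^3 + 7*q^2, p^2 + 2*p*q^2 - 4*p*q + q^4 - 4*q^3 + 4*q^2, p^3 + 3*p^2 - 6*p*q^2 - 12*p*q + 4*q^3 + 12*q^2, p^2*q + p^2/2 - 3*p*q^2 - 2*p*q + 2*q^3 + 2*q^2}; counting standard monomials gives mu = 8. Corank 2; j^3 = -(p - 2*q)^3 is a perfect cube, so E-series; the 5-jet and mu = 8 give E_8.

8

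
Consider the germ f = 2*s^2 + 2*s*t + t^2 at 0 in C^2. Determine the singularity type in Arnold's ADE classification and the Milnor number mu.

The Hessian of f at 0 has rank 2. Corank 0: nondegenerate Morse point, so A_1.

Type A_{1}, Milnor number mu = 1.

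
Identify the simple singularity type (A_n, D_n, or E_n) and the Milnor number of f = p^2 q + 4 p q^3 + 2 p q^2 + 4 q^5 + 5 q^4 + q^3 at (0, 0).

The Hessian of f at 0 is [[0, 0], [0, 0]] with rank 0, so corank 2. A Groebner basis of the Jacobian ideal J(f) in C{p,q} is {p*q^2 - p*q/2 - q^2/2, p*q/2 + q^3 + q^2/2, p^2 - q^2}; counting standard monomials gives mu = 5. Corank 2; j^3 = q*(p + q)^2 has shape L^2 M (L != M), so D-series; mu = 5 gives D_5.

Type D5, Milnor number mu = 5.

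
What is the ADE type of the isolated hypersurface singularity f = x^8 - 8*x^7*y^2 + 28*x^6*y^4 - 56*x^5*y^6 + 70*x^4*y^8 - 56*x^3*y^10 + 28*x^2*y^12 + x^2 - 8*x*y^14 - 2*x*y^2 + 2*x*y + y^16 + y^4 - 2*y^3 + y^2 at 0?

A7

The Hessian of f at 0 is [[2, 2], [2, 2]] with rank 1, so corank 1. A Groebner basis of the Jacobian ideal J(f) in C{x,y} is {x^4 - 6*x^3 - 14*x^2*y - 11*x^2 - 14*x*y - 3*x - 3*y, x^3*y + 3*x^3 + 6*x^2*y + 4*x^2 + 5*x*y + x + y, -x + y^2 - y}; counting standard monomials gives mu = 7. Corank 1: A-series; mu = 7 gives A_7.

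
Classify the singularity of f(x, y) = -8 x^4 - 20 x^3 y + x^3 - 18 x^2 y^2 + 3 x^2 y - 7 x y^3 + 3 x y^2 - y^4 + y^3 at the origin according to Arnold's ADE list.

E7

The Hessian of f at 0 has rank 0. Corank 2; j^3 = (x + y)^3 is a perfect cube, so E-series; the 4-jet and mu = 7 give E_7.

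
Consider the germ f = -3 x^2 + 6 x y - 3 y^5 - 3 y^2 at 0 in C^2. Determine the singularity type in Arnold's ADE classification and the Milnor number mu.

The Hessian of f at 0 has rank 1. Corank 1: A-series; mu = 4 gives A_4.

Type A_{4}, Milnor number mu = 4.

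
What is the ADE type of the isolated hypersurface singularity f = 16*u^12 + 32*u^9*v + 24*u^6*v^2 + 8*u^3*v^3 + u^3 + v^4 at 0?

E_6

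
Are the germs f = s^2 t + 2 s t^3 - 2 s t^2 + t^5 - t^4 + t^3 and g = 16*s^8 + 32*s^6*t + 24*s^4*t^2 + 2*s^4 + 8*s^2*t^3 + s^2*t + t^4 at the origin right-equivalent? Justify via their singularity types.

Yes.

The Hessian of f at 0 has rank 0. Corank 2; j^3 = t*(s - t)^2 has shape L^2 M (L != M), so D-series; mu = 5 gives D_5. The Hessian of g at 0 has rank 0. Corank 2; j^3 = s^2*t has shape L^2 M (L != M), so D-series; mu = 5 gives D_5. Both have type D_5, hence right-equivalent.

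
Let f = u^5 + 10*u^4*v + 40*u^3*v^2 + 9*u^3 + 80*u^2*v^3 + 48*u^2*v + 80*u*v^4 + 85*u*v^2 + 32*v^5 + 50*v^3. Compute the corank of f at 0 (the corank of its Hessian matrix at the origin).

2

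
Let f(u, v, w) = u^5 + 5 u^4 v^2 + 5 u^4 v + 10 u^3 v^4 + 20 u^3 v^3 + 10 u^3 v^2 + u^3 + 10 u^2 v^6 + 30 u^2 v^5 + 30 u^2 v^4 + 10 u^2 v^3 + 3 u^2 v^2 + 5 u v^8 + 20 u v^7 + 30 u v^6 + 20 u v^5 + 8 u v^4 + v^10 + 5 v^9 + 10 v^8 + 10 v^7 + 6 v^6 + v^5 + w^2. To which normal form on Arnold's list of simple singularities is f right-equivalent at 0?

The Hessian of f at 0 has rank 1. Corank 2; j^3 = u^3 is a perfect cube, so E-series; the 5-jet and mu = 8 give E_8.

E_8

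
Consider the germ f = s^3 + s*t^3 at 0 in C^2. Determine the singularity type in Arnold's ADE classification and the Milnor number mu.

Type E7, Milnor number mu = 7.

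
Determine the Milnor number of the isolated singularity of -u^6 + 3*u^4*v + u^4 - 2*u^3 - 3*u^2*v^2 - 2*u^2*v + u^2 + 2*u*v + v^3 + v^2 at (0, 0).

2

The Hessian of f at 0 has rank 1. Corank 1: A-series; mu = 2 gives A_2.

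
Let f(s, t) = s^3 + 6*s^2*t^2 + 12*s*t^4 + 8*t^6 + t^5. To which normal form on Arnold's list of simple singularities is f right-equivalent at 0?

E_{8}

The Hessian of f at 0 has rank 0. Corank 2; j^3 = s^3 is a perfect cube, so E-series; the 5-jet and mu = 8 give E_8.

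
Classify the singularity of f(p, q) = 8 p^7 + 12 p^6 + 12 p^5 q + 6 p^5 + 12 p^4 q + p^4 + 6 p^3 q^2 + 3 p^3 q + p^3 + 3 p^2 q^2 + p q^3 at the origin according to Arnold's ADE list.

The Hessian of f at 0 is [[0, 0], [0, 0]] with rank 0, so corank 2. A Groebner basis of the Jacobian ideal J(f) in C{p,q} is {3*p^2 + q^4 + q^3, p^3, p^2*q - p^2 - q^3/3, 2*p^2 + p*q^2 + 2*q^3/3}; counting standard monomials gives mu = 7. Corank 2; j^3 = p^3 is a perfect cube, so E-series; the 4-jet and mu = 7 give E_7.

E_7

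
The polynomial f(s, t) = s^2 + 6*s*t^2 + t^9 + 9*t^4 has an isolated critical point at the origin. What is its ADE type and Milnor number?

The Hessian of f at 0 is [[2, 0], [0, 0]] with rank 1, so corank 1. A Groebner basis of the Jacobian ideal J(f) in C{s,t} is {s^4, s/3 + t^2}; counting standard monomials gives mu = 8. Corank 1: A-series; mu = 8 gives A_8.

Type A8, Milnor number mu = 8.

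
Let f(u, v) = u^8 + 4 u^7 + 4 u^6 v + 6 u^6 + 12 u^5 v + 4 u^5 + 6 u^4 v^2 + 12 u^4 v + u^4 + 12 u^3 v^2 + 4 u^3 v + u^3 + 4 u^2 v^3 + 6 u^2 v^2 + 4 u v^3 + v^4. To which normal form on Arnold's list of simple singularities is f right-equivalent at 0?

E6

The Hessian of f at 0 is [[0, 0], [0, 0]] with rank 0, so corank 2. A Groebner basis of the Jacobian ideal J(f) in C{u,v} is {v^4, u*v^2 + v^3/3, u^2}; counting standard monomials gives mu = 6. Corank 2; j^3 = u^3 is a perfect cube, so E-series; the 4-jet and mu = 6 give E_6.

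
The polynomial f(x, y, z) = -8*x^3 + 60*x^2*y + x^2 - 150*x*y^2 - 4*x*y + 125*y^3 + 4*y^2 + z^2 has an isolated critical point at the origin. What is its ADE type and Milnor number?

Type A2, Milnor number mu = 2.

The Hessian of f at 0 has rank 2. Corank 1: A-series; mu = 2 gives A_2.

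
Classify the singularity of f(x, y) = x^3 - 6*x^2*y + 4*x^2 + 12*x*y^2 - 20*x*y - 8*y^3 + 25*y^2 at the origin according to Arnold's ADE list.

A_2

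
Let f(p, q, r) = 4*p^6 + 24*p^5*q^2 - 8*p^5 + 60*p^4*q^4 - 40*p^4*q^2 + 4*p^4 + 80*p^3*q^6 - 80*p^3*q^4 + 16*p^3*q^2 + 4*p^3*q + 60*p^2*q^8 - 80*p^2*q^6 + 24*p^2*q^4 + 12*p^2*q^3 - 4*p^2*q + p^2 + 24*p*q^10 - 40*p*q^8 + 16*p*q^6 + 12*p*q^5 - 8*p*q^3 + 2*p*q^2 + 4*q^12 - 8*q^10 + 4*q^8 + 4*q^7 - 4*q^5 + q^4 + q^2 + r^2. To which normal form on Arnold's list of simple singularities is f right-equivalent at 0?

A1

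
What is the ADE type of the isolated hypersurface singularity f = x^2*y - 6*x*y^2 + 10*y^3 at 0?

The Hessian of f at 0 is [[0, 0], [0, 0]] with rank 0, so corank 2. A Groebner basis of the Jacobian ideal J(f) in C{x,y} is {y^3, x^2 - 6*y^2, x*y - 3*y^2}; counting standard monomials gives mu = 4. Corank 2; j^3 = y*(x^2 - 6*x*y + 10*y^2) splits into three distinct lines over C (the quadratic factor has nonzero discriminant), so D_4.

D_{4}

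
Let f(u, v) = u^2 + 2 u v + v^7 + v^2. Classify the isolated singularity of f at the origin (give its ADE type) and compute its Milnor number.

The Hessian of f at 0 has rank 1. Corank 1: A-series; mu = 6 gives A_6.

Type A_6, Milnor number mu = 6.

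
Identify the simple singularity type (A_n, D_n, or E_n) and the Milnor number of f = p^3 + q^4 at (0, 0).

Type E_{6}, Milnor number mu = 6.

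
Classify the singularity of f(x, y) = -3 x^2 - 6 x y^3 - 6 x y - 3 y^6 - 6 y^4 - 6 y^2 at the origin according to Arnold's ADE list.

A1

The Hessian of f at 0 has rank 2. Corank 0: nondegenerate Morse point, so A_1.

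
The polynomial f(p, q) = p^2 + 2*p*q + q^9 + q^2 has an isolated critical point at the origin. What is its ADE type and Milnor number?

Type A8, Milnor number mu = 8.

The Hessian of f at 0 has rank 1. Corank 1: A-series; mu = 8 gives A_8.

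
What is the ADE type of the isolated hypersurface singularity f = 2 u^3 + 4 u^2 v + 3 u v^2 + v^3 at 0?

The Hessian of f at 0 is [[0, 0], [0, 0]] with rank 0, so corank 2. A Groebner basis of the Jacobian ideal J(f) in C{u,v} is {v^3, u^2 - 3*v^2/2, u*v + 3*v^2/2}; counting standard monomials gives mu = 4. Corank 2; j^3 = (u + v)*(2*u^2 + 2*u*v + v^2) splits into three distinct lines over C (the quadratic factor has nonzero discriminant), so D_4.

D_{4}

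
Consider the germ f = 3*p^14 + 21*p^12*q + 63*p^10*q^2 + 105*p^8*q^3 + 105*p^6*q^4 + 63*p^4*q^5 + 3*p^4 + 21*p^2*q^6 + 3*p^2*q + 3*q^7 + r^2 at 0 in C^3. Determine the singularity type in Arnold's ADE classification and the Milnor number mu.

Type D_{8}, Milnor number mu = 8.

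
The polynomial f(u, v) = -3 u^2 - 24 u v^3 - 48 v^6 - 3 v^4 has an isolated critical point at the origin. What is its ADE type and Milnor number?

Type A_{3}, Milnor number mu = 3.

The Hessian of f at 0 has rank 1. Corank 1: A-series; mu = 3 gives A_3.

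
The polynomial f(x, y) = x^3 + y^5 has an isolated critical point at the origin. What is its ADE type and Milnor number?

The Hessian of f at 0 is [[0, 0], [0, 0]] with rank 0, so corank 2. A Groebner basis of the Jacobian ideal J(f) in C{x,y} is {y^4, x^2}; counting standard monomials gives mu = 8. Corank 2; j^3 = x^3 is a perfect cube, so E-series; the 5-jet and mu = 8 give E_8.

Type E_8, Milnor number mu = 8.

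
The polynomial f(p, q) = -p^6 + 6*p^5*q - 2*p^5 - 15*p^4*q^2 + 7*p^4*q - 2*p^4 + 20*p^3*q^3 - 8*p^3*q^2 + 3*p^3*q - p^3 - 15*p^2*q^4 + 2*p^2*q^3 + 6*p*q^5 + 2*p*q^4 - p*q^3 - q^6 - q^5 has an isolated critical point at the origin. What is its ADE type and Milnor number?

Type E_{7}, Milnor number mu = 7.

The Hessian of f at 0 is [[0, 0], [0, 0]] with rank 0, so corank 2. A Groebner basis of the Jacobian ideal J(f) in C{p,q} is {3*p^2 + q^4 + q^3, p^3, p^2*q - p^2 - q^3/3, -5*p^2 + p*q^2 - 5*q^3/3}; counting standard monomials gives mu = 7. Corank 2; j^3 = -p^3 is a perfect cube, so E-series; the 4-jet and mu = 7 give E_7.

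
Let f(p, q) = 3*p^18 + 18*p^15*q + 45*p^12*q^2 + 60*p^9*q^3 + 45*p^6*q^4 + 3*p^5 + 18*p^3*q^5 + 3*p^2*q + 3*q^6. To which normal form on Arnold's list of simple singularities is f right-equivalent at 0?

D7

The Hessian of f at 0 has rank 0. Corank 2; j^3 = 3*p^2*q has shape L^2 M (L != M), so D-series; mu = 7 gives D_7.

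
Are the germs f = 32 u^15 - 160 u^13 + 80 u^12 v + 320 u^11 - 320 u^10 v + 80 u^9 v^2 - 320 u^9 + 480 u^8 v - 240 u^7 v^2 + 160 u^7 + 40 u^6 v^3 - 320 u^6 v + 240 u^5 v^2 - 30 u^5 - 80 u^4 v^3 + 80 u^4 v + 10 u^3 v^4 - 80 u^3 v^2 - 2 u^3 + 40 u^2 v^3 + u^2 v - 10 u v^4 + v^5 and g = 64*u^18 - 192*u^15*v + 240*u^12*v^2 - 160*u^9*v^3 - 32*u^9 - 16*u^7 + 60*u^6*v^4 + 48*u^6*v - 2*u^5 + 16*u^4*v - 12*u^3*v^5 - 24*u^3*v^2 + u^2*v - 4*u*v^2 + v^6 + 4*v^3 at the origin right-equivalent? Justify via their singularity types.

No.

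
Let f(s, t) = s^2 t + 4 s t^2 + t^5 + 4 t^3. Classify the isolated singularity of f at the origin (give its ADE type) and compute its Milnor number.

The Hessian of f at 0 has rank 0. Corank 2; j^3 = t*(s + 2*t)^2 has shape L^2 M (L != M), so D-series; mu = 6 gives D_6.

Type D_{6}, Milnor number mu = 6.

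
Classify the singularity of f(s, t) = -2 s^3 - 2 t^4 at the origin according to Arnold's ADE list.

E6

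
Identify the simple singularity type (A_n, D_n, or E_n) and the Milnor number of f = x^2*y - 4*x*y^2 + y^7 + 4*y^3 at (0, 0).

Type D8, Milnor number mu = 8.

The Hessian of f at 0 is [[0, 0], [0, 0]] with rank 0, so corank 2. A Groebner basis of the Jacobian ideal J(f) in C{x,y} is {x^2/7 + y^6 - 4*y^2/7, x^3 - 8*y^3, x*y - 2*y^2}; counting standard monomials gives mu = 8. Corank 2; j^3 = y*(x - 2*y)^2 has shape L^2 M (L != M), so D-series; mu = 8 gives D_8.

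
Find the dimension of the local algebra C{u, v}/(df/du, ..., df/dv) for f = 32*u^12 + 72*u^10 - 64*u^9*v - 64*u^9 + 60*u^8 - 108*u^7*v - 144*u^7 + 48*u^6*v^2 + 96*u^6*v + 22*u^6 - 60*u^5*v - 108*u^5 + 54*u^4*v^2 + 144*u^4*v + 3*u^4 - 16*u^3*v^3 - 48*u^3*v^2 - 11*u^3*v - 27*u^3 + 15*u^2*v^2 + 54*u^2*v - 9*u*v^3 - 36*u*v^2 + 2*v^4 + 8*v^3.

7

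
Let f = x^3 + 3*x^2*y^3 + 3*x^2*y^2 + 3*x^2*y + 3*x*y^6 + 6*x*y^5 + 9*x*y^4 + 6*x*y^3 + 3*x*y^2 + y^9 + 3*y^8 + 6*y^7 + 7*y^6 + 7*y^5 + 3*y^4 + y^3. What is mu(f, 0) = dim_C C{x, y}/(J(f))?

8

The Hessian of f at 0 has rank 0. Corank 2; j^3 = (x + y)^3 is a perfect cube, so E-series; the 5-jet and mu = 8 give E_8.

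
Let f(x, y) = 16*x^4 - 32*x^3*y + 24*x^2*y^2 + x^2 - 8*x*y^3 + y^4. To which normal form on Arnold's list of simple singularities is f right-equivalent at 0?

A_3

The Hessian of f at 0 has rank 1. Corank 1: A-series; mu = 3 gives A_3.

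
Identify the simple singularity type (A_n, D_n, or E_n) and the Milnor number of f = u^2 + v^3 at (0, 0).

The Hessian of f at 0 has rank 1. Corank 1: A-series; mu = 2 gives A_2.

Type A_2, Milnor number mu = 2.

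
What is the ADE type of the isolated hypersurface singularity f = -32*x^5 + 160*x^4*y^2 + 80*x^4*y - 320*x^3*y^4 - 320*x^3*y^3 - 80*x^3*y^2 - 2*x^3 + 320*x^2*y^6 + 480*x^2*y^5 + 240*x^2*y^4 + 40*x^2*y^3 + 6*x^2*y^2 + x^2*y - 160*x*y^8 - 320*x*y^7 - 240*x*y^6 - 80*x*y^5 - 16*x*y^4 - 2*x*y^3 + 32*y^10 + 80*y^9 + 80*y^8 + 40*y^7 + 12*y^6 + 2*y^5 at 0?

The Hessian of f at 0 has rank 0. Corank 2; j^3 = -x^2*(2*x - y) has shape L^2 M (L != M), so D-series; mu = 6 gives D_6.

D6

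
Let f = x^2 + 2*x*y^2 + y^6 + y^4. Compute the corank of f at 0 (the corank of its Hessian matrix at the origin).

1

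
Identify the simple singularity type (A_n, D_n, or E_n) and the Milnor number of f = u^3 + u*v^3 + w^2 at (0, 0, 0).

The Hessian of f at 0 has rank 1. Corank 2; j^3 = u^3 is a perfect cube, so E-series; the 4-jet and mu = 7 give E_7.

Type E7, Milnor number mu = 7.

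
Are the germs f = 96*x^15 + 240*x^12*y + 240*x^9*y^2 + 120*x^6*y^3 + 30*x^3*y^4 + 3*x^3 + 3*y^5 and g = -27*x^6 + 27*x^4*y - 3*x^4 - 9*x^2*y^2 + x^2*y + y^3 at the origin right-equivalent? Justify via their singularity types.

The Hessian of f at 0 has rank 0. Corank 2; j^3 = 3*x^3 is a perfect cube, so E-series; the 5-jet and mu = 8 give E_8. The Hessian of g at 0 has rank 0. Corank 2; j^3 = y*(x^2 + y^2) splits into three distinct lines over C (the quadratic factor has nonzero discriminant), so D_4. f is E_8 but g is D_4, hence not right-equivalent.

No.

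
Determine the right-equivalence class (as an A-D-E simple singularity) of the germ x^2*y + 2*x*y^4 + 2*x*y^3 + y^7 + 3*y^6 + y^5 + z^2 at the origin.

D7

The Hessian of f at 0 has rank 1. Corank 2; j^3 = x^2*y has shape L^2 M (L != M), so D-series; mu = 7 gives D_7.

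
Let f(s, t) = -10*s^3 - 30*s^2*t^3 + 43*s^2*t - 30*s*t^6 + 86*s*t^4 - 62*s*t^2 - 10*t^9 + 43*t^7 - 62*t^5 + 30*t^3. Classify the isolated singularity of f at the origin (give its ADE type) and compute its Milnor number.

The Hessian of f at 0 has rank 0. Corank 2; j^3 = -(2*s - 3*t)*(5*s^2 - 14*s*t + 10*t^2) splits into three distinct lines over C (the quadratic factor has nonzero discriminant), so D_4.

Type D_4, Milnor number mu = 4.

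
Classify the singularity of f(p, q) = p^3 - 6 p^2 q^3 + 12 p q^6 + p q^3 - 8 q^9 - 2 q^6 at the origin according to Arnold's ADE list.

E7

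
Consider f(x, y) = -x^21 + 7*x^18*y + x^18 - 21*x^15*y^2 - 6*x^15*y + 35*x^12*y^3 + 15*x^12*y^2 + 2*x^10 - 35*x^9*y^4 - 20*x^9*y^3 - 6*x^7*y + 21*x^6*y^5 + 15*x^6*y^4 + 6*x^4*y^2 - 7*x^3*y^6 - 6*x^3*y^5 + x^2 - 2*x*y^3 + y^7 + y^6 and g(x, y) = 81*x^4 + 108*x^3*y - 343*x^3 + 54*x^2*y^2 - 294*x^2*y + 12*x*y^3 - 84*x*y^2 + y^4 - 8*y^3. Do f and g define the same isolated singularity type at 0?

The Hessian of f at 0 is [[2, 0], [0, 0]] with rank 1, so corank 1. A Groebner basis of the Jacobian ideal J(f) in C{x,y} is {-x + y^3, x^2}; counting standard monomials gives mu = 6. Corank 1: A-series; mu = 6 gives A_6. The Hessian of g at 0 is [[0, 0], [0, 0]] with rank 0, so corank 2. A Groebner basis of the Jacobian ideal J(g) in C{x,y} is {y^4, x*y^2 + 19*y^3/63, x^2 + 4*x*y/7 + 4*y^2/49}; counting standard monomials gives mu = 6. Corank 2; j^3 = -(7*x + 2*y)^3 is a perfect cube, so E-series; the 4-jet and mu = 6 give E_6. f is A_6 but g is E_6, hence not right-equivalent.

No.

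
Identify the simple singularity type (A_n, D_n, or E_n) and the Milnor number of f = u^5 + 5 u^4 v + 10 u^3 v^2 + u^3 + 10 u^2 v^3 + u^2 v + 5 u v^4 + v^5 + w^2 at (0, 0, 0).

Type D_{6}, Milnor number mu = 6.

The Hessian of f at 0 has rank 1. Corank 2; j^3 = u^2*(u + v) has shape L^2 M (L != M), so D-series; mu = 6 gives D_6.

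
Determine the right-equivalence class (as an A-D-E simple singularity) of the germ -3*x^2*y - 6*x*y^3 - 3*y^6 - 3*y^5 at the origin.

The Hessian of f at 0 is [[0, 0], [0, 0]] with rank 0, so corank 2. A Groebner basis of the Jacobian ideal J(f) in C{x,y} is {x^3, x^2*y + x^2/6 + x*y^2/6, x*y + y^3}; counting standard monomials gives mu = 7. Corank 2; j^3 = -3*x^2*y has shape L^2 M (L != M), so D-series; mu = 7 gives D_7.

D7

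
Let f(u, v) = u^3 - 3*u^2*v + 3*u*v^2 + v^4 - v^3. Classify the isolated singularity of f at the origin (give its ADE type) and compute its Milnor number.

Type E6, Milnor number mu = 6.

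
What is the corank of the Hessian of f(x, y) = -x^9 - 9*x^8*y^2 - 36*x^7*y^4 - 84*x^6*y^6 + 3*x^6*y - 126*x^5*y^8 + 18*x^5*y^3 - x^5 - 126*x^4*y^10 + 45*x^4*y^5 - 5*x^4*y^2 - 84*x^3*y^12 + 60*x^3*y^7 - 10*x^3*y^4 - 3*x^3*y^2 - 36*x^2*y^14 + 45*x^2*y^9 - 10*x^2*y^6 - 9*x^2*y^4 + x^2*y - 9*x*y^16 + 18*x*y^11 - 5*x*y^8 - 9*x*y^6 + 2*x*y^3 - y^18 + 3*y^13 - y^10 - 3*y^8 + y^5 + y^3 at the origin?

Hessian at 0 has rank 0.

2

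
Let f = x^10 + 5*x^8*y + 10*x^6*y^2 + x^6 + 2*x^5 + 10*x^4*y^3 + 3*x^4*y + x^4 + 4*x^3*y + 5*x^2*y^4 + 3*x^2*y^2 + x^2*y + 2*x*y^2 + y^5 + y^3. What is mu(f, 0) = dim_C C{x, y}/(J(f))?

6

The Hessian of f at 0 has rank 0. Corank 2; j^3 = y*(x + y)^2 has shape L^2 M (L != M), so D-series; mu = 6 gives D_6.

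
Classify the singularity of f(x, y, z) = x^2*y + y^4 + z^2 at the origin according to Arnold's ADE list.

The Hessian of f at 0 has rank 1. Corank 2; j^3 = x^2*y has shape L^2 M (L != M), so D-series; mu = 5 gives D_5.

D_{5}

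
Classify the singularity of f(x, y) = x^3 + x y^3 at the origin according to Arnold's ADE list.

E_7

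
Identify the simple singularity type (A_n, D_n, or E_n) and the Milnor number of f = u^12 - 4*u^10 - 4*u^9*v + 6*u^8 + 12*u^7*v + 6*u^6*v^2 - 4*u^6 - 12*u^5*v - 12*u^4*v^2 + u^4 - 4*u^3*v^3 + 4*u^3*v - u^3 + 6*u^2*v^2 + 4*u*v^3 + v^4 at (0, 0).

The Hessian of f at 0 has rank 0. Corank 2; j^3 = -u^3 is a perfect cube, so E-series; the 4-jet and mu = 6 give E_6.

Type E6, Milnor number mu = 6.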